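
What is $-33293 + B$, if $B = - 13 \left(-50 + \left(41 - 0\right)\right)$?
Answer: $-33176$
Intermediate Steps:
$B = 117$ ($B = - 13 \left(-50 + \left(41 + 0\right)\right) = - 13 \left(-50 + 41\right) = \left(-13\right) \left(-9\right) = 117$)
$-33293 + B = -33293 + 117 = -33176$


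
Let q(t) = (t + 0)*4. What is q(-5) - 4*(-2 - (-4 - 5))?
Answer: -48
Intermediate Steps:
q(t) = 4*t (q(t) = t*4 = 4*t)
q(-5) - 4*(-2 - (-4 - 5)) = 4*(-5) - 4*(-2 - (-4 - 5)) = -20 - 4*(-2 - 1*(-9)) = -20 - 4*(-2 + 9) = -20 - 4*7 = -20 - 28 = -48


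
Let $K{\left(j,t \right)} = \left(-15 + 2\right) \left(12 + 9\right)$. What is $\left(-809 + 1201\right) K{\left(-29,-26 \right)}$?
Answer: $-107016$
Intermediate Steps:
$K{\left(j,t \right)} = -273$ ($K{\left(j,t \right)} = \left(-13\right) 21 = -273$)
$\left(-809 + 1201\right) K{\left(-29,-26 \right)} = \left(-809 + 1201\right) \left(-273\right) = 392 \left(-273\right) = -107016$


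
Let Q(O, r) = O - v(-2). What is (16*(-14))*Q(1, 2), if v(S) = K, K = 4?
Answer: 672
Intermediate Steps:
v(S) = 4
Q(O, r) = -4 + O (Q(O, r) = O - 1*4 = O - 4 = -4 + O)
(16*(-14))*Q(1, 2) = (16*(-14))*(-4 + 1) = -224*(-3) = 672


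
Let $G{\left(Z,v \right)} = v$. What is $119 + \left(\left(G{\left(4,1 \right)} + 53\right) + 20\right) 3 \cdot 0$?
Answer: $119$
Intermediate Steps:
$119 + \left(\left(G{\left(4,1 \right)} + 53\right) + 20\right) 3 \cdot 0 = 119 + \left(\left(1 + 53\right) + 20\right) 3 \cdot 0 = 119 + \left(54 + 20\right) 0 = 119 + 74 \cdot 0 = 119 + 0 = 119$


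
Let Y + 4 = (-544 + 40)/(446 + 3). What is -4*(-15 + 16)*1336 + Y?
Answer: -2401756/449 ≈ -5349.1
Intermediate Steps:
Y = -2300/449 (Y = -4 + (-544 + 40)/(446 + 3) = -4 - 504/449 = -2300/449 ≈ -5.1225)
-4*(-15 + 16)*1336 + Y = -4*(-15 + 16)*1336 - 2300/449 = -4*1*1336 - 2300/449 = -4*1336 - 2300/449 = -5344 - 2300/449 = -2401756/449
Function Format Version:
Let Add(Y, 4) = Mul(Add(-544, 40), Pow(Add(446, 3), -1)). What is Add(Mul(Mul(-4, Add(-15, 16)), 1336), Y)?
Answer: Rational(-2401756, 449) ≈ -5349.1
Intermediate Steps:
Y = Rational(-2300, 449) (Y = Add(-4, Mul(Add(-544, 40), Pow(Add(446, 3), -1))) = Add(-4, Mul(-504, Pow(449, -1))) = Add(-4, Mul(-504, Rational(1, 449))) = Add(-4, Rational(-504, 449)) = Rational(-2300, 449) ≈ -5.1225)
Add(Mul(Mul(-4, Add(-15, 16)), 1336), Y) = Add(Mul(Mul(-4, Add(-15, 16)), 1336), Rational(-2300, 449)) = Add(Mul(Mul(-4, 1), 1336), Rational(-2300, 449)) = Add(Mul(-4, 1336), Rational(-2300, 449)) = Add(-5344, Rational(-2300, 449)) = Rational(-2401756, 449)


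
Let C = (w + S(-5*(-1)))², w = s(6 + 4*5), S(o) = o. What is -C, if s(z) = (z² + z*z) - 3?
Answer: -1833316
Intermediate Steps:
s(z) = -3 + 2*z² (s(z) = (z² + z²) - 3 = 2*z² - 3 = -3 + 2*z²)
w = 1349 (w = -3 + 2*(6 + 4*5)² = -3 + 2*(6 + 20)² = -3 + 2*26² = -3 + 2*676 = -3 + 1352 = 1349)
C = 1833316 (C = (1349 - 5*(-1))² = (1349 + 5)² = 1354² = 1833316)
-C = -1*1833316 = -1833316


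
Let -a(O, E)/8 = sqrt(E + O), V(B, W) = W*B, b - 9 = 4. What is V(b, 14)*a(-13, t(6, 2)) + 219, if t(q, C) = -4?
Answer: 219 - 1456*I*sqrt(17) ≈ 219.0 - 6003.2*I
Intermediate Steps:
b = 13 (b = 9 + 4 = 13)
V(B, W) = B*W
a(O, E) = -8*sqrt(E + O)
V(b, 14)*a(-13, t(6, 2)) + 219 = (13*14)*(-8*sqrt(-4 - 13)) + 219 = 182*(-8*I*sqrt(17)) + 219 = -1456*I*sqrt(17) + 219 = 219 - 1456*I*sqrt(17)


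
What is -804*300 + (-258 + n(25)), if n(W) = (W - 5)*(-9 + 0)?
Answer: -241638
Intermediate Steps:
n(W) = 45 - 9*W (n(W) = (-5 + W)*(-9) = 45 - 9*W)
-804*300 + (-258 + n(25)) = -804*300 + (-258 + (45 - 9*25)) = -241200 + (-258 + (45 - 225)) = -241200 + (-258 - 180) = -241200 - 438 = -241638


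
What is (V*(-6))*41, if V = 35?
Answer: -8610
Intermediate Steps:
(V*(-6))*41 = (35*(-6))*41 = -210*41 = -8610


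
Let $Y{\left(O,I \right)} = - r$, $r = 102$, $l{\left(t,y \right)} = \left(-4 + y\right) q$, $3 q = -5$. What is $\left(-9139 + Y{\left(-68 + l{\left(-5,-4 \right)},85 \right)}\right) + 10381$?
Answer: $1140$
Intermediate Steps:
$q = - \frac{5}{3}$ ($q = \frac{1}{3} \left(-5\right) = - \frac{5}{3} \approx -1.6667$)
$l{\left(t,y \right)} = \frac{20}{3} - \frac{5 y}{3}$ ($l{\left(t,y \right)} = \left(-4 + y\right) \left(- \frac{5}{3}\right) = \frac{20}{3} - \frac{5 y}{3}$)
$Y{\left(O,I \right)} = -102$ ($Y{\left(O,I \right)} = \left(-1\right) 102 = -102$)
$\left(-9139 + Y{\left(-68 + l{\left(-5,-4 \right)},85 \right)}\right) + 10381 = \left(-9139 - 102\right) + 10381 = -9241 + 10381 = 1140$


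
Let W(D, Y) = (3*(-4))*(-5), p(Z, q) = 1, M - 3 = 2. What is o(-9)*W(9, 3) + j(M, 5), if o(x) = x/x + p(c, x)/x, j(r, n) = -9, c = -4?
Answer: 133/3 ≈ 44.333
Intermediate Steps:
M = 5 (M = 3 + 2 = 5)
W(D, Y) = 60 (W(D, Y) = -12*(-5) = 60)
o(x) = 1 + 1/x (o(x) = x/x + 1/x = 1 + 1/x)
o(-9)*W(9, 3) + j(M, 5) = ((1 - 9)/(-9))*60 - 9 = -1/9*(-8)*60 - 9 = (8/9)*60 - 9 = 160/3 - 9 = 133/3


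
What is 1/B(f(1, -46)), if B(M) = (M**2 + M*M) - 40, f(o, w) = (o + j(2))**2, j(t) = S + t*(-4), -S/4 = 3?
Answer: 1/260602 ≈ 3.8373e-6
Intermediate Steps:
S = -12 (S = -4*3 = -12)
j(t) = -12 - 4*t (j(t) = -12 + t*(-4) = -12 - 4*t)
f(o, w) = (-20 + o)**2 (f(o, w) = (o + (-12 - 4*2))**2 = (o + (-12 - 8))**2 = (o - 20)**2 = (-20 + o)**2)
B(M) = -40 + 2*M**2 (B(M) = (M**2 + M**2) - 40 = 2*M**2 - 40 = -40 + 2*M**2)
1/B(f(1, -46)) = 1/(-40 + 2*((-20 + 1)**2)**2) = 1/(-40 + 2*((-19)**2)**2) = 1/(-40 + 2*361**2) = 1/(-40 + 2*130321) = 1/(-40 + 260642) = 1/260602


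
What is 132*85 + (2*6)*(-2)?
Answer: 11196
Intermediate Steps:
132*85 + (2*6)*(-2) = 11220 + 12*(-2) = 11220 - 24 = 11196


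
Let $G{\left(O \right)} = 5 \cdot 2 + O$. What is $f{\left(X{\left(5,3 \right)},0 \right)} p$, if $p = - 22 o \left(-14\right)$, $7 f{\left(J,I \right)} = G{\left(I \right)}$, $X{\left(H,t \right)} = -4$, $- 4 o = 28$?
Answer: $-3080$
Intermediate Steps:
$o = -7$ ($o = \left(- \frac{1}{4}\right) 28 = -7$)
$G{\left(O \right)} = 10 + O$
$f{\left(J,I \right)} = \frac{10}{7} + \frac{I}{7}$ ($f{\left(J,I \right)} = \frac{10 + I}{7} = \frac{10}{7} + \frac{I}{7}$)
$p = -2156$ ($p = \left(-22\right) \left(-7\right) \left(-14\right) = 154 \left(-14\right) = -2156$)
$f{\left(X{\left(5,3 \right)},0 \right)} p = \left(\frac{10}{7} + \frac{1}{7} \cdot 0\right) \left(-2156\right) = \left(\frac{10}{7} + 0\right) \left(-2156\right) = \frac{10}{7} \left(-2156\right) = -3080$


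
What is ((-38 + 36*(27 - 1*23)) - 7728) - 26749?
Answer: -34371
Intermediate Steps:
((-38 + 36*(27 - 1*23)) - 7728) - 26749 = ((-38 + 36*(27 - 23)) - 7728) - 26749 = ((-38 + 36*4) - 7728) - 26749 = ((-38 + 144) - 7728) - 26749 = (106 - 7728) - 26749 = -7622 - 26749 = -34371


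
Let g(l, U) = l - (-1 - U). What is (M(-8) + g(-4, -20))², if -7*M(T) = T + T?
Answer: 21025/49 ≈ 429.08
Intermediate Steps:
M(T) = -2*T/7 (M(T) = -(T + T)/7 = -2*T/7)
g(l, U) = 1 + U + l (g(l, U) = l + (1 + U) = 1 + U + l)
(M(-8) + g(-4, -20))² = (-2/7*(-8) + (1 - 20 - 4))² = (16/7 - 23)² = (-145/7)² = 21025/49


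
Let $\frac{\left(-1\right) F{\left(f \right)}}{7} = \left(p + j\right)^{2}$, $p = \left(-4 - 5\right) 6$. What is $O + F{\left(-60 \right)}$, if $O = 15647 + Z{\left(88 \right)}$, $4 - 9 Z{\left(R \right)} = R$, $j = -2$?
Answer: $- \frac{18943}{3} \approx -6314.3$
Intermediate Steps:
$Z{\left(R \right)} = \frac{4}{9} - \frac{R}{9}$
$p = -54$ ($p = \left(-9\right) 6 = -54$)
$F{\left(f \right)} = -21952$ ($F{\left(f \right)} = - 7 \left(-54 - 2\right)^{2} = - 7 \left(-56\right)^{2} = \left(-7\right) 3136 = -21952$)
$O = \frac{46913}{3}$ ($O = 15647 + \left(\frac{4}{9} - \frac{88}{9}\right) = 15647 - \frac{28}{3} = \frac{46913}{3} \approx 15638.0$)
$O + F{\left(-60 \right)} = \frac{46913}{3} - 21952 = - \frac{18943}{3}$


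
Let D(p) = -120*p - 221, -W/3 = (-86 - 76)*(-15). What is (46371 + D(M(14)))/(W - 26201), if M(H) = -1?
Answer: -46270/33491 ≈ -1.3816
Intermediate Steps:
W = -7290 (W = -3*(-86 - 76)*(-15) = -(-486)*(-15) = -3*2430 = -7290)
D(p) = -221 - 120*p
(46371 + D(M(14)))/(W - 26201) = (46371 + (-221 - 120*(-1)))/(-7290 - 26201) = (46371 + (-221 + 120))/(-33491) = (46371 - 101)*(-1/33491) = 46270*(-1/33491) = -46270/33491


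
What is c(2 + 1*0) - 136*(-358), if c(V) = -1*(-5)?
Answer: 48693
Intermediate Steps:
c(V) = 5
c(2 + 1*0) - 136*(-358) = 5 - 136*(-358) = 5 + 48688 = 48693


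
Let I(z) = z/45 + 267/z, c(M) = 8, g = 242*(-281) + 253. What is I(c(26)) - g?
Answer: 24401719/360 ≈ 67783.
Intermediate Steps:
g = -67749 (g = -68002 + 253 = -67749)
I(z) = 267/z + z/45 (I(z) = z*(1/45) + 267/z = z/45 + 267/z = 267/z + z/45)
I(c(26)) - g = (267/8 + (1/45)*8) - 1*(-67749) = (267*(1/8) + 8/45) + 67749 = (267/8 + 8/45) + 67749 = 12079/360 + 67749 = 24401719/360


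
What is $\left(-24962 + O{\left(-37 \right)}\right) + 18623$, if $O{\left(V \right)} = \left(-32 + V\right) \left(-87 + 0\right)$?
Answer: $-336$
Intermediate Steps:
$O{\left(V \right)} = 2784 - 87 V$ ($O{\left(V \right)} = \left(-32 + V\right) \left(-87\right) = 2784 - 87 V$)
$\left(-24962 + O{\left(-37 \right)}\right) + 18623 = \left(-24962 + \left(2784 - -3219\right)\right) + 18623 = \left(-24962 + \left(2784 + 3219\right)\right) + 18623 = \left(-24962 + 6003\right) + 18623 = -18959 + 18623 = -336$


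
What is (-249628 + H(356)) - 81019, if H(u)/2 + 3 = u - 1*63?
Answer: -330067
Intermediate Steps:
H(u) = -132 + 2*u (H(u) = -6 + 2*(u - 1*63) = -6 + 2*(u - 63) = -6 + 2*(-63 + u) = -6 + (-126 + 2*u) = -132 + 2*u)
(-249628 + H(356)) - 81019 = (-249628 + (-132 + 2*356)) - 81019 = (-249628 + (-132 + 712)) - 81019 = (-249628 + 580) - 81019 = -249048 - 81019 = -330067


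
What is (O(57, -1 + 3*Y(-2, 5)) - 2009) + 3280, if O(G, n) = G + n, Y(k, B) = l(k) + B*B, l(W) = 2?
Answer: 1408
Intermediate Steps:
Y(k, B) = 2 + B**2 (Y(k, B) = 2 + B*B = 2 + B**2)
(O(57, -1 + 3*Y(-2, 5)) - 2009) + 3280 = ((57 + (-1 + 3*(2 + 5**2))) - 2009) + 3280 = ((57 + (-1 + 3*(2 + 25))) - 2009) + 3280 = ((57 + (-1 + 3*27)) - 2009) + 3280 = ((57 + (-1 + 81)) - 2009) + 3280 = ((57 + 80) - 2009) + 3280 = (137 - 2009) + 3280 = -1872 + 3280 = 1408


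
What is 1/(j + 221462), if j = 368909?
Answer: 1/590371 ≈ 1.6939e-6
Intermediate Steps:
1/(j + 221462) = 1/(368909 + 221462) = 1/590371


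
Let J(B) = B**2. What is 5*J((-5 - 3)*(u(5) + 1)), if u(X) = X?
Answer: 11520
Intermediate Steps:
5*J((-5 - 3)*(u(5) + 1)) = 5*((-5 - 3)*(5 + 1))**2 = 5*(-8*6)**2 = 5*(-48)**2 = 5*2304 = 11520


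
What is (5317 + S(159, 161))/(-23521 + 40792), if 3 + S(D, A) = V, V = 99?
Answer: 5413/17271 ≈ 0.31342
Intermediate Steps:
S(D, A) = 96 (S(D, A) = -3 + 99 = 96)
(5317 + S(159, 161))/(-23521 + 40792) = (5317 + 96)/(-23521 + 40792) = 5413/17271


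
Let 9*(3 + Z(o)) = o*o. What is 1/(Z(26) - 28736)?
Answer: -9/257975 ≈ -3.4887e-5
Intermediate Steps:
Z(o) = -3 + o²/9 (Z(o) = -3 + (o*o)/9 = -3 + o²/9)
1/(Z(26) - 28736) = 1/((-3 + (⅑)*26²) - 28736) = 1/((-3 + (⅑)*676) - 28736) = 1/((-3 + 676/9) - 28736) = 1/(649/9 - 28736) = 1/(-257975/9) = -9/257975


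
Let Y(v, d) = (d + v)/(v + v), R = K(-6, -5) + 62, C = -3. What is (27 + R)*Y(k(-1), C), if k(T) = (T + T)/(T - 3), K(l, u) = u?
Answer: -210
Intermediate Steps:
k(T) = 2*T/(-3 + T) (k(T) = (2*T)/(-3 + T) = 2*T/(-3 + T))
R = 57 (R = -5 + 62 = 57)
Y(v, d) = (d + v)/(2*v) (Y(v, d) = (d + v)/((2*v)) = (d + v)*(1/(2*v)) = (d + v)/(2*v))
(27 + R)*Y(k(-1), C) = (27 + 57)*((-3 + 2*(-1)/(-3 - 1))/(2*((2*(-1)/(-3 - 1))))) = 84*((-3 + 2*(-1)/(-4))/(2*((2*(-1)/(-4))))) = 84*((-3 + 2*(-1)*(-1/4))/(2*((2*(-1)*(-1/4))))) = 84*((-3 + 1/2)/(2*(1/2))) = 84*((1/2)*2*(-5/2)) = 84*(-5/2) = -210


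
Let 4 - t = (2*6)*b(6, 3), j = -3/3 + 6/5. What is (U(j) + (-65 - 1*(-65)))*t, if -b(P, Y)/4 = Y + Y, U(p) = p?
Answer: 292/5 ≈ 58.400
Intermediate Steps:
j = 1/5 (j = -3*1/3 + 6*(1/5) = -1 + 6/5 = 1/5 ≈ 0.20000)
b(P, Y) = -8*Y (b(P, Y) = -4*(Y + Y) = -8*Y)
t = 292 (t = 4 - 2*6*(-8*3) = 4 - 12*(-24) = 4 - 1*(-288) = 4 + 288 = 292)
(U(j) + (-65 - 1*(-65)))*t = (1/5 + (-65 - 1*(-65)))*292 = (1/5 + (-65 + 65))*292 = (1/5 + 0)*292 = (1/5)*292 = 292/5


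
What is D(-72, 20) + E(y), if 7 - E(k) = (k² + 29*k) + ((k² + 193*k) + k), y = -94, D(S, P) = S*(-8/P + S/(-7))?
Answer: 90483/35 ≈ 2585.2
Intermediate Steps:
D(S, P) = S*(-8/P - S/7) (D(S, P) = S*(-8/P + S*(-⅐)) = S*(-8/P - S/7))
E(k) = 7 - 223*k - 2*k² (E(k) = 7 - ((k² + 29*k) + ((k² + 193*k) + k)) = 7 - ((k² + 29*k) + (k² + 194*k)) = 7 - (2*k² + 223*k) = 7 + (-223*k - 2*k²) = 7 - 223*k - 2*k²)
D(-72, 20) + E(y) = -⅐*(-72)*(56 + 20*(-72))/20 + (7 - 223*(-94) - 2*(-94)²) = -⅐*(-72)*1/20*(56 - 1440) + (7 + 20962 - 2*8836) = -⅐*(-72)*1/20*(-1384) + (7 + 20962 - 17672) = -24912/35 + 3297 = 90483/35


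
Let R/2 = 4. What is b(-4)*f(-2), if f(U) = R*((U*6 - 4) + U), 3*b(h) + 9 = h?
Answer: 624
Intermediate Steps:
R = 8 (R = 2*4 = 8)
b(h) = -3 + h/3
f(U) = -32 + 56*U (f(U) = 8*((U*6 - 4) + U) = 8*((6*U - 4) + U) = 8*((-4 + 6*U) + U) = 8*(-4 + 7*U) = -32 + 56*U)
b(-4)*f(-2) = (-3 + (1/3)*(-4))*(-32 + 56*(-2)) = (-3 - 4/3)*(-32 - 112) = -13/3*(-144) = 624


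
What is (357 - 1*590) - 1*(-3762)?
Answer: 3529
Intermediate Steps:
(357 - 1*590) - 1*(-3762) = (357 - 590) + 3762 = -233 + 3762 = 3529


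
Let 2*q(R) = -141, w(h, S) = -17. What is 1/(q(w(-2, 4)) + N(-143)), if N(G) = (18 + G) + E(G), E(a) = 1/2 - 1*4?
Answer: -1/199 ≈ -0.0050251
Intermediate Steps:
E(a) = -7/2 (E(a) = 1/2 - 4 = -7/2)
q(R) = -141/2 (q(R) = (1/2)*(-141) = -141/2)
N(G) = 29/2 + G (N(G) = (18 + G) - 7/2 = 29/2 + G)
1/(q(w(-2, 4)) + N(-143)) = 1/(-141/2 + (29/2 - 143)) = 1/(-141/2 - 257/2) = 1/(-199) = -1/199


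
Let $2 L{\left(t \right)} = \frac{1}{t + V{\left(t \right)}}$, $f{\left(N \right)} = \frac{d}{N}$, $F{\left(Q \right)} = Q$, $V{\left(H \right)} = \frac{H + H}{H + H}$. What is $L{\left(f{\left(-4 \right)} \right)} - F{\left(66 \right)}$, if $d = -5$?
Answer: $- \frac{592}{9} \approx -65.778$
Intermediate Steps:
$V{\left(H \right)} = 1$ ($V{\left(H \right)} = \frac{2 H}{2 H} = 2 H \frac{1}{2 H} = 1$)
$f{\left(N \right)} = - \frac{5}{N}$
$L{\left(t \right)} = \frac{1}{2 \left(1 + t\right)}$ ($L{\left(t \right)} = \frac{1}{2 \left(t + 1\right)} = \frac{1}{2 \left(1 + t\right)}$)
$L{\left(f{\left(-4 \right)} \right)} - F{\left(66 \right)} = \frac{1}{2 \left(1 - \frac{5}{-4}\right)} - 66 = \frac{1}{2 \left(1 - - \frac{5}{4}\right)} - 66 = \frac{1}{2 \left(1 + \frac{5}{4}\right)} - 66 = \frac{1}{2 \cdot \frac{9}{4}} - 66 = \frac{1}{2} \cdot \frac{4}{9} - 66 = \frac{2}{9} - 66 = - \frac{592}{9}$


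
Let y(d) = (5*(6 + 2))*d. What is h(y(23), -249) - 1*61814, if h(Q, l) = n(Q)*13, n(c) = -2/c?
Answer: -28434453/460 ≈ -61814.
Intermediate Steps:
y(d) = 40*d (y(d) = (5*8)*d = 40*d)
h(Q, l) = -26/Q (h(Q, l) = -2/Q*13 = -26/Q)
h(y(23), -249) - 1*61814 = -26/(40*23) - 1*61814 = -26/920 - 61814 = -26*1/920 - 61814 = -13/460 - 61814 = -28434453/460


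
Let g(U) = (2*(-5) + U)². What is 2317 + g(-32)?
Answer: 4081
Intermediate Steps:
g(U) = (-10 + U)²
2317 + g(-32) = 2317 + (-10 - 32)² = 2317 + (-42)² = 2317 + 1764 = 4081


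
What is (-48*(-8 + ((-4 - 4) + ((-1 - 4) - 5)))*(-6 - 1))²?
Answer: 76317696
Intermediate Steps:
(-48*(-8 + ((-4 - 4) + ((-1 - 4) - 5)))*(-6 - 1))² = (-48*(-8 + (-8 + (-5 - 5)))*(-7))² = (-48*(-8 + (-8 - 10))*(-7))² = (-48*(-8 - 18)*(-7))² = (-(-1248)*(-7))² = (-48*182)² = (-8736)² = 76317696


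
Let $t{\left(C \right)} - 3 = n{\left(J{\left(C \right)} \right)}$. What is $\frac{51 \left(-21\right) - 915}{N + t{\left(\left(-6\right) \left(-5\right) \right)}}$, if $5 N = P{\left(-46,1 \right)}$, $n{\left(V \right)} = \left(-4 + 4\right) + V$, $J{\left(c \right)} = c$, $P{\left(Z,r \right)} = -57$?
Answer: $- \frac{1655}{18} \approx -91.944$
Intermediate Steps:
$n{\left(V \right)} = V$ ($n{\left(V \right)} = 0 + V = V$)
$N = - \frac{57}{5}$ ($N = \frac{1}{5} \left(-57\right) = - \frac{57}{5} \approx -11.4$)
$t{\left(C \right)} = 3 + C$
$\frac{51 \left(-21\right) - 915}{N + t{\left(\left(-6\right) \left(-5\right) \right)}} = \frac{51 \left(-21\right) - 915}{- \frac{57}{5} + \left(3 - -30\right)} = \frac{-1071 - 915}{- \frac{57}{5} + \left(3 + 30\right)} = - \frac{1986}{- \frac{57}{5} + 33} = - \frac{1986}{\frac{108}{5}} = \left(-1986\right) \frac{5}{108} = - \frac{1655}{18}$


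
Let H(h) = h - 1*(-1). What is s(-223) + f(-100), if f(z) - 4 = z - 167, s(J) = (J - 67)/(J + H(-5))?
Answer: -59411/227 ≈ -261.72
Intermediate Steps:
H(h) = 1 + h (H(h) = h + 1 = 1 + h)
s(J) = (-67 + J)/(-4 + J) (s(J) = (J - 67)/(J + (1 - 5)) = (-67 + J)/(J - 4) = (-67 + J)/(-4 + J))
f(z) = -163 + z (f(z) = 4 + (z - 167) = 4 + (-167 + z) = -163 + z)
s(-223) + f(-100) = (-67 - 223)/(-4 - 223) + (-163 - 100) = -290/(-227) - 263 = -1/227*(-290) - 263 = 290/227 - 263 = -59411/227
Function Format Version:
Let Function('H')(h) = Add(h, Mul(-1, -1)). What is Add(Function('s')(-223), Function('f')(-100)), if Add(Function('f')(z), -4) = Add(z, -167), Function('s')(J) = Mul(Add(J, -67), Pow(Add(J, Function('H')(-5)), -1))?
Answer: Rational(-59411, 227) ≈ -261.72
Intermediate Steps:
Function('H')(h) = Add(1, h) (Function('H')(h) = Add(h, 1) = Add(1, h))
Function('s')(J) = Mul(Pow(Add(-4, J), -1), Add(-67, J)) (Function('s')(J) = Mul(Add(J, -67), Pow(Add(J, Add(1, -5)), -1)) = Mul(Add(-67, J), Pow(Add(J, -4), -1)) = Mul(Add(-67, J), Pow(Add(-4, J), -1)) = Mul(Pow(Add(-4, J), -1), Add(-67, J)))
Function('f')(z) = Add(-163, z) (Function('f')(z) = Add(4, Add(z, -167)) = Add(4, Add(-167, z)) = Add(-163, z))
Add(Function('s')(-223), Function('f')(-100)) = Add(Mul(Pow(Add(-4, -223), -1), Add(-67, -223)), Add(-163, -100)) = Add(Mul(Pow(-227, -1), -290), -263) = Add(Mul(Rational(-1, 227), -290), -263) = Add(Rational(290, 227), -263) = Rational(-59411, 227)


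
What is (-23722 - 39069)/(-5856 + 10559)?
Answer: -62791/4703 ≈ -13.351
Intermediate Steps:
(-23722 - 39069)/(-5856 + 10559) = -62791/4703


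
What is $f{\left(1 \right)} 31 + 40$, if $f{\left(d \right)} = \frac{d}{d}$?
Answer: $71$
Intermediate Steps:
$f{\left(d \right)} = 1$
$f{\left(1 \right)} 31 + 40 = 1 \cdot 31 + 40 = 31 + 40 = 71$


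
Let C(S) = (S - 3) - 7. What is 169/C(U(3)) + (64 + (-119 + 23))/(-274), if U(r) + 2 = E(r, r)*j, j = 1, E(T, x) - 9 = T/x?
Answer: -23121/274 ≈ -84.383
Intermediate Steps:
E(T, x) = 9 + T/x
U(r) = 8 (U(r) = -2 + (9 + r/r)*1 = -2 + (9 + 1)*1 = -2 + 10*1 = -2 + 10 = 8)
C(S) = -10 + S (C(S) = (-3 + S) - 7 = -10 + S)
169/C(U(3)) + (64 + (-119 + 23))/(-274) = 169/(-10 + 8) + (64 + (-119 + 23))/(-274) = 169/(-2) + (64 - 96)*(-1/274) = 169*(-½) - 32*(-1/274) = -169/2 + 16/137 = -23121/274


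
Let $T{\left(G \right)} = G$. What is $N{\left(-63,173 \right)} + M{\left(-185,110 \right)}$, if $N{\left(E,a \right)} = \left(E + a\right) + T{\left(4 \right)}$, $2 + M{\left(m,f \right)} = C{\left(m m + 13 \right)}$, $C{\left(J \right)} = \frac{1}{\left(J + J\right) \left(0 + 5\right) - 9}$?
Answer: $\frac{38345553}{342371} \approx 112.0$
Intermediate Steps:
$C{\left(J \right)} = \frac{1}{-9 + 10 J}$ ($C{\left(J \right)} = \frac{1}{2 J 5 - 9} = \frac{1}{10 J - 9} = \frac{1}{-9 + 10 J}$)
$M{\left(m,f \right)} = -2 + \frac{1}{121 + 10 m^{2}}$ ($M{\left(m,f \right)} = -2 + \frac{1}{-9 + 10 \left(m m + 13\right)} = -2 + \frac{1}{-9 + 10 \left(m^{2} + 13\right)} = -2 + \frac{1}{-9 + 10 \left(13 + m^{2}\right)} = -2 + \frac{1}{-9 + \left(130 + 10 m^{2}\right)} = -2 + \frac{1}{121 + 10 m^{2}}$)
$N{\left(E,a \right)} = 4 + E + a$ ($N{\left(E,a \right)} = \left(E + a\right) + 4 = 4 + E + a$)
$N{\left(-63,173 \right)} + M{\left(-185,110 \right)} = \left(4 - 63 + 173\right) + \frac{-241 - 20 \left(-185\right)^{2}}{121 + 10 \left(-185\right)^{2}} = 114 + \frac{-241 - 684500}{121 + 10 \cdot 34225} = 114 + \frac{-241 - 684500}{121 + 342250} = 114 + \frac{1}{342371} \left(-684741\right) = 114 - \frac{684741}{342371} = \frac{38345553}{342371}$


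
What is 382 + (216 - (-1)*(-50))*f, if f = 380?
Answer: 63462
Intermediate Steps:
382 + (216 - (-1)*(-50))*f = 382 + (216 - (-1)*(-50))*380 = 382 + (216 - 1*50)*380 = 382 + (216 - 50)*380 = 382 + 166*380 = 382 + 63080 = 63462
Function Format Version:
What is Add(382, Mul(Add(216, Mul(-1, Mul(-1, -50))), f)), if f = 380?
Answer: 63462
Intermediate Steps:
Add(382, Mul(Add(216, Mul(-1, Mul(-1, -50))), f)) = Add(382, Mul(Add(216, Mul(-1, Mul(-1, -50))), 380)) = Add(382, Mul(Add(216, Mul(-1, 50)), 380)) = Add(382, Mul(Add(216, -50), 380)) = Add(382, Mul(166, 380)) = Add(382, 63080) = 63462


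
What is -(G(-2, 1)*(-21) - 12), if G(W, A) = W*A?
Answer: -30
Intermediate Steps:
G(W, A) = A*W
-(G(-2, 1)*(-21) - 12) = -((1*(-2))*(-21) - 12) = -(-2*(-21) - 12) = -(42 - 12) = -1*30 = -30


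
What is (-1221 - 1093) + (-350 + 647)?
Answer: -2017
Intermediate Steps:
(-1221 - 1093) + (-350 + 647) = -2314 + 297 = -2017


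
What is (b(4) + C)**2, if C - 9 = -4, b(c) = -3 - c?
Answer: 4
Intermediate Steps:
C = 5 (C = 9 - 4 = 5)
(b(4) + C)**2 = ((-3 - 1*4) + 5)**2 = ((-3 - 4) + 5)**2 = (-7 + 5)**2 = (-2)**2 = 4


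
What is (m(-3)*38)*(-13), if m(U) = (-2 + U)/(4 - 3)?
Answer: 2470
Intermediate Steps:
m(U) = -2 + U (m(U) = (-2 + U)/1 = (-2 + U)*1 = -2 + U)
(m(-3)*38)*(-13) = ((-2 - 3)*38)*(-13) = -5*38*(-13) = -190*(-13) = 2470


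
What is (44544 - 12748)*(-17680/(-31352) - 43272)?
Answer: -5391989781368/3919 ≈ -1.3759e+9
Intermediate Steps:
(44544 - 12748)*(-17680/(-31352) - 43272) = 31796*(-17680*(-1/31352) - 43272) = 31796*(2210/3919 - 43272) = 31796*(-169580758/3919) = -5391989781368/3919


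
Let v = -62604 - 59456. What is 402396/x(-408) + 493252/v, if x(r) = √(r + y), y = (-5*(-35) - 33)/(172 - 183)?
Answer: -123313/30515 - 201198*I*√50930/2315 ≈ -4.0411 - 19614.0*I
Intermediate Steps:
y = -142/11 (y = (175 - 33)/(-11) = 142*(-1/11) = -142/11 ≈ -12.909)
v = -122060
x(r) = √(-142/11 + r) (x(r) = √(r - 142/11) = √(-142/11 + r))
402396/x(-408) + 493252/v = 402396/((√(-1562 + 121*(-408))/11)) + 493252/(-122060) = 402396/((√(-1562 - 49368)/11)) + 493252*(-1/122060) = 402396/((√(-50930)/11)) - 123313/30515 = 402396/(((I*√50930)/11)) - 123313/30515 = 402396/((I*√50930/11)) - 123313/30515 = 402396*(-I*√50930/4630) - 123313/30515 = -201198*I*√50930/2315 - 123313/30515 = -123313/30515 - 201198*I*√50930/2315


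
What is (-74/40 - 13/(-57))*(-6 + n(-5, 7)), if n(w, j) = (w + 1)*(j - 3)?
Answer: 20339/570 ≈ 35.682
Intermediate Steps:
n(w, j) = (1 + w)*(-3 + j)
(-74/40 - 13/(-57))*(-6 + n(-5, 7)) = (-74/40 - 13/(-57))*(-6 + (-3 + 7 - 3*(-5) + 7*(-5))) = (-74*1/40 - 13*(-1/57))*(-6 + (-3 + 7 + 15 - 35)) = (-37/20 + 13/57)*(-6 - 16) = -1849/1140*(-22) = 20339/570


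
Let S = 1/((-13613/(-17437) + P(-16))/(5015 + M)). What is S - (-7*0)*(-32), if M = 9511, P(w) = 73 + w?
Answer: 126644931/503761 ≈ 251.40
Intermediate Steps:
S = 126644931/503761 (S = 1/((-13613/(-17437) + (73 - 16))/(5015 + 9511)) = 1/((-13613*(-1/17437) + 57)/14526) = 1/((13613/17437 + 57)*(1/14526)) = 1/((1007522/17437)*(1/14526)) = 1/(503761/126644931) = 126644931/503761 ≈ 251.40)
S - (-7*0)*(-32) = 126644931/503761 - (-7*0)*(-32) = 126644931/503761 - 0*(-32) = 126644931/503761 - 1*0 = 126644931/503761 + 0 = 126644931/503761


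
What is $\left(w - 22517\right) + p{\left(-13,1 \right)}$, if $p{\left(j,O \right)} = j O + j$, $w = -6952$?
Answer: $-29495$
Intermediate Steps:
$p{\left(j,O \right)} = j + O j$ ($p{\left(j,O \right)} = O j + j = j + O j$)
$\left(w - 22517\right) + p{\left(-13,1 \right)} = \left(-6952 - 22517\right) - 13 \left(1 + 1\right) = -29469 - 26 = -29495$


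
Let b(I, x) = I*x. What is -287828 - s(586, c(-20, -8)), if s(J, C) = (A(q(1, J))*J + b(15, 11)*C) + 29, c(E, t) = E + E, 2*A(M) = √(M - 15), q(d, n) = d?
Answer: -281257 - 293*I*√14 ≈ -2.8126e+5 - 1096.3*I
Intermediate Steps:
A(M) = √(-15 + M)/2 (A(M) = √(M - 15)/2 = √(-15 + M)/2)
c(E, t) = 2*E
s(J, C) = 29 + 165*C + I*J*√14/2 (s(J, C) = ((√(-15 + 1)/2)*J + (15*11)*C) + 29 = ((√(-14)/2)*J + 165*C) + 29 = (((I*√14)/2)*J + 165*C) + 29 = ((I*√14/2)*J + 165*C) + 29 = (I*J*√14/2 + 165*C) + 29 = (165*C + I*J*√14/2) + 29 = 29 + 165*C + I*J*√14/2)
-287828 - s(586, c(-20, -8)) = -287828 - (29 + 165*(2*(-20)) + (½)*I*586*√14) = -287828 - (29 + 165*(-40) + 293*I*√14) = -287828 - (29 - 6600 + 293*I*√14) = -287828 - (-6571 + 293*I*√14) = -287828 + (6571 - 293*I*√14) = -281257 - 293*I*√14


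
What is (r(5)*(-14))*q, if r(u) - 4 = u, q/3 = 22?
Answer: -8316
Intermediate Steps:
q = 66 (q = 3*22 = 66)
r(u) = 4 + u
(r(5)*(-14))*q = ((4 + 5)*(-14))*66 = (9*(-14))*66 = -126*66 = -8316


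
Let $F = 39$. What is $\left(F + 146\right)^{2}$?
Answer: $34225$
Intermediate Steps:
$\left(F + 146\right)^{2} = \left(39 + 146\right)^{2} = 185^{2} = 34225$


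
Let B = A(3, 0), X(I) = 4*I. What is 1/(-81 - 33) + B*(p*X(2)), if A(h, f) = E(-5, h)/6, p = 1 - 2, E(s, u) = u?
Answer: -457/114 ≈ -4.0088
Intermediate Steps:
p = -1
A(h, f) = h/6
B = ½ (B = (⅙)*3 = ½ ≈ 0.50000)
1/(-81 - 33) + B*(p*X(2)) = 1/(-81 - 33) + (-4*2)/2 = 1/(-114) + (-1*8)/2 = -1/114 + (½)*(-8) = -1/114 - 4 = -457/114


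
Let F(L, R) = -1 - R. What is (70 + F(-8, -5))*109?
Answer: 8066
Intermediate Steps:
(70 + F(-8, -5))*109 = (70 + (-1 - 1*(-5)))*109 = (70 + (-1 + 5))*109 = (70 + 4)*109 = 74*109 = 8066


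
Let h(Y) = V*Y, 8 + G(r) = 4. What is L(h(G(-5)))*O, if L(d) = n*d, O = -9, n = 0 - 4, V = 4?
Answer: -576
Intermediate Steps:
n = -4
G(r) = -4 (G(r) = -8 + 4 = -4)
h(Y) = 4*Y
L(d) = -4*d
L(h(G(-5)))*O = -16*(-4)*(-9) = -4*(-16)*(-9) = 64*(-9) = -576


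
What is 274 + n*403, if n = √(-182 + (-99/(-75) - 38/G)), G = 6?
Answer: 274 + 403*I*√42078/15 ≈ 274.0 + 5511.1*I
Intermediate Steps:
n = I*√42078/15 (n = √(-182 + (-99/(-75) - 38/6)) = √(-182 + (-99*(-1/75) - 38*⅙)) = √(-182 + (33/25 - 19/3)) = √(-182 - 376/75) = √(-14026/75) = I*√42078/15 ≈ 13.675*I)
274 + n*403 = 274 + (I*√42078/15)*403 = 274 + 403*I*√42078/15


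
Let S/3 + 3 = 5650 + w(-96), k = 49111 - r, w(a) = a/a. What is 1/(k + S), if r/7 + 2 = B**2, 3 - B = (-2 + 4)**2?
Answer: 1/66062 ≈ 1.5137e-5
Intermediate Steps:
B = -1 (B = 3 - (-2 + 4)**2 = 3 - 1*2**2 = 3 - 1*4 = 3 - 4 = -1)
w(a) = 1
r = -7 (r = -14 + 7*(-1)**2 = -14 + 7*1 = -14 + 7 = -7)
k = 49118 (k = 49111 - 1*(-7) = 49111 + 7 = 49118)
S = 16944 (S = -9 + 3*(5650 + 1) = -9 + 3*5651 = -9 + 16953 = 16944)
1/(k + S) = 1/(49118 + 16944) = 1/66062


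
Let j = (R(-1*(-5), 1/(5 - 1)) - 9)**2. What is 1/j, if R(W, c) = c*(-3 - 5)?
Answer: 1/121 ≈ 0.0082645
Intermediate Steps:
R(W, c) = -8*c (R(W, c) = c*(-8) = -8*c)
j = 121 (j = (-8/(5 - 1) - 9)**2 = (-8/4 - 9)**2 = (-8*1/4 - 9)**2 = (-2 - 9)**2 = (-11)**2 = 121)
1/j = 1/121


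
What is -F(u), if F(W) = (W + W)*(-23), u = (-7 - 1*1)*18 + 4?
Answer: -6440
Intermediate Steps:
u = -140 (u = (-7 - 1)*18 + 4 = -8*18 + 4 = -144 + 4 = -140)
F(W) = -46*W (F(W) = (2*W)*(-23) = -46*W)
-F(u) = -(-46)*(-140) = -1*6440 = -6440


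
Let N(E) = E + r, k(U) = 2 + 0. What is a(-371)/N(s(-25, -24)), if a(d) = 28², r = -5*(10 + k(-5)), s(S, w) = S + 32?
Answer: -784/53 ≈ -14.792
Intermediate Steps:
k(U) = 2
s(S, w) = 32 + S
r = -60 (r = -5*(10 + 2) = -5*12 = -60)
a(d) = 784
N(E) = -60 + E (N(E) = E - 60 = -60 + E)
a(-371)/N(s(-25, -24)) = 784/(-60 + (32 - 25)) = 784/(-60 + 7) = 784/(-53) = 784*(-1/53) = -784/53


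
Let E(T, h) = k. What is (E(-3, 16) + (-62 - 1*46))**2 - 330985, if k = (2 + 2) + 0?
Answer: -320169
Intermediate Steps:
k = 4 (k = 4 + 0 = 4)
E(T, h) = 4
(E(-3, 16) + (-62 - 1*46))**2 - 330985 = (4 + (-62 - 1*46))**2 - 330985 = (4 + (-62 - 46))**2 - 330985 = (4 - 108)**2 - 330985 = (-104)**2 - 330985 = 10816 - 330985 = -320169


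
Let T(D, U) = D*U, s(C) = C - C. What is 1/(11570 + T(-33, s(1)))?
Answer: 1/11570 ≈ 8.6430e-5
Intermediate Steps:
s(C) = 0
1/(11570 + T(-33, s(1))) = 1/(11570 - 33*0) = 1/(11570 + 0) = 1/11570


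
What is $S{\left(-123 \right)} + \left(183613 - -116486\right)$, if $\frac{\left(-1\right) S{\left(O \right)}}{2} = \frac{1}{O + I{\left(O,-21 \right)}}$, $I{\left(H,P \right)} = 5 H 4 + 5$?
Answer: $\frac{386827612}{1289} \approx 3.001 \cdot 10^{5}$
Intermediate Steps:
$I{\left(H,P \right)} = 5 + 20 H$ ($I{\left(H,P \right)} = 5 \cdot 4 H + 5 = 20 H + 5 = 5 + 20 H$)
$S{\left(O \right)} = - \frac{2}{5 + 21 O}$ ($S{\left(O \right)} = - \frac{2}{O + \left(5 + 20 O\right)} = - \frac{2}{5 + 21 O}$)
$S{\left(-123 \right)} + \left(183613 - -116486\right) = - \frac{2}{5 + 21 \left(-123\right)} + \left(183613 - -116486\right) = - \frac{2}{5 - 2583} + \left(183613 + 116486\right) = - \frac{2}{-2578} + 300099 = \left(-2\right) \left(- \frac{1}{2578}\right) + 300099 = \frac{1}{1289} + 300099 = \frac{386827612}{1289}$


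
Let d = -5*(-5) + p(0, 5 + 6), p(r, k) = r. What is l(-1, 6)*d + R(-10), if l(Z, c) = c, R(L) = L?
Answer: 140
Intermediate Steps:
d = 25 (d = -5*(-5) + 0 = 25 + 0 = 25)
l(-1, 6)*d + R(-10) = 6*25 - 10 = 150 - 10 = 140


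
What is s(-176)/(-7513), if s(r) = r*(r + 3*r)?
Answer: -11264/683 ≈ -16.492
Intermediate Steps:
s(r) = 4*r² (s(r) = r*(4*r) = 4*r²)
s(-176)/(-7513) = (4*(-176)²)/(-7513) = (4*30976)*(-1/7513) = 123904*(-1/7513) = -11264/683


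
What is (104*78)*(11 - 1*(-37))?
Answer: 389376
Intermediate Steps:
(104*78)*(11 - 1*(-37)) = 8112*(11 + 37) = 8112*48 = 389376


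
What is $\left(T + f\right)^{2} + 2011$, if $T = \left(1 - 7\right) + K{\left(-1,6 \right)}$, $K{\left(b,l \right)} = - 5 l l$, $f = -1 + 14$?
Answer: $31940$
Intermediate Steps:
$f = 13$
$K{\left(b,l \right)} = - 5 l^{2}$
$T = -186$ ($T = \left(1 - 7\right) - 5 \cdot 6^{2} = \left(1 - 7\right) - 180 = -6 - 180 = -186$)
$\left(T + f\right)^{2} + 2011 = \left(-186 + 13\right)^{2} + 2011 = \left(-173\right)^{2} + 2011 = 29929 + 2011 = 31940$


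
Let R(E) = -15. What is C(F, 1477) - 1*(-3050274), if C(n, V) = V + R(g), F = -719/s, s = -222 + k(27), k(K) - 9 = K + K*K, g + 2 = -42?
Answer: 3051736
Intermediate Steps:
g = -44 (g = -2 - 42 = -44)
k(K) = 9 + K + K**2 (k(K) = 9 + (K + K*K) = 9 + (K + K**2) = 9 + K + K**2)
s = 543 (s = -222 + (9 + 27 + 27**2) = -222 + (9 + 27 + 729) = -222 + 765 = 543)
F = -719/543 ≈ -1.3241
C(n, V) = -15 + V (C(n, V) = V - 15 = -15 + V)
C(F, 1477) - 1*(-3050274) = (-15 + 1477) - 1*(-3050274) = 1462 + 3050274 = 3051736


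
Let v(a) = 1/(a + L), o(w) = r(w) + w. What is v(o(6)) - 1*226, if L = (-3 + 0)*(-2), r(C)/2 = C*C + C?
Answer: -21695/96 ≈ -225.99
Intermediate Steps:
r(C) = 2*C + 2*C**2 (r(C) = 2*(C*C + C) = 2*(C**2 + C) = 2*(C + C**2) = 2*C + 2*C**2)
o(w) = w + 2*w*(1 + w) (o(w) = 2*w*(1 + w) + w = w + 2*w*(1 + w))
L = 6 (L = -3*(-2) = 6)
v(a) = 1/(6 + a) (v(a) = 1/(a + 6) = 1/(6 + a))
v(o(6)) - 1*226 = 1/(6 + 6*(3 + 2*6)) - 1*226 = 1/(6 + 6*(3 + 12)) - 226 = 1/(6 + 6*15) - 226 = 1/(6 + 90) - 226 = 1/96 - 226 = -21695/96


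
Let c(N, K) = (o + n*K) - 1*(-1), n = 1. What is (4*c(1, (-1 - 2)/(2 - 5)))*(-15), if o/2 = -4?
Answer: 360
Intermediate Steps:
o = -8 (o = 2*(-4) = -8)
c(N, K) = -7 + K (c(N, K) = (-8 + 1*K) - 1*(-1) = (-8 + K) + 1 = -7 + K)
(4*c(1, (-1 - 2)/(2 - 5)))*(-15) = (4*(-7 + (-1 - 2)/(2 - 5)))*(-15) = (4*(-7 - 3/(-3)))*(-15) = (4*(-7 - 3*(-⅓)))*(-15) = (4*(-7 + 1))*(-15) = (4*(-6))*(-15) = -24*(-15) = 360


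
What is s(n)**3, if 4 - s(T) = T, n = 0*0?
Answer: 64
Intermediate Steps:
n = 0
s(T) = 4 - T
s(n)**3 = (4 - 1*0)**3 = (4 + 0)**3 = 4**3 = 64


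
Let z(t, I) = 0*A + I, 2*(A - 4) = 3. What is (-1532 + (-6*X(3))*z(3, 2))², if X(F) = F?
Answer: 2458624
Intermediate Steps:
A = 11/2 (A = 4 + (½)*3 = 4 + 3/2 = 11/2 ≈ 5.5000)
z(t, I) = I (z(t, I) = 0*(11/2) + I = 0 + I = I)
(-1532 + (-6*X(3))*z(3, 2))² = (-1532 - 6*3*2)² = (-1532 - 18*2)² = (-1532 - 36)² = (-1568)² = 2458624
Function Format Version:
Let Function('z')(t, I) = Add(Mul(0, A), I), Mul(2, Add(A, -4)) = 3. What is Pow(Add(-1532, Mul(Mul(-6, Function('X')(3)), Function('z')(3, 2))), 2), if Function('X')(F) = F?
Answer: 2458624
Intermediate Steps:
A = Rational(11, 2) (A = Add(4, Mul(Rational(1, 2), 3)) = Add(4, Rational(3, 2)) = Rational(11, 2) ≈ 5.5000)
Function('z')(t, I) = I (Function('z')(t, I) = Add(Mul(0, Rational(11, 2)), I) = Add(0, I) = I)
Pow(Add(-1532, Mul(Mul(-6, Function('X')(3)), Function('z')(3, 2))), 2) = Pow(Add(-1532, Mul(Mul(-6, 3), 2)), 2) = Pow(Add(-1532, Mul(-18, 2)), 2) = Pow(Add(-1532, -36), 2) = Pow(-1568, 2) = 2458624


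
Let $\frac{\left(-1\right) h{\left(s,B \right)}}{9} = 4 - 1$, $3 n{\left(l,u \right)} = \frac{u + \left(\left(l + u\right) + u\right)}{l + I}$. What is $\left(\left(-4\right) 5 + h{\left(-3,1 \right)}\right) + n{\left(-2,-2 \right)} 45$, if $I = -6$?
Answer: $-32$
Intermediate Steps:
$n{\left(l,u \right)} = \frac{l + 3 u}{3 \left(-6 + l\right)}$ ($n{\left(l,u \right)} = \frac{\left(u + \left(\left(l + u\right) + u\right)\right) \frac{1}{l - 6}}{3} = \frac{\left(u + \left(l + 2 u\right)\right) \frac{1}{-6 + l}}{3} = \frac{\left(l + 3 u\right) \frac{1}{-6 + l}}{3} = \frac{\frac{1}{-6 + l} \left(l + 3 u\right)}{3} = \frac{l + 3 u}{3 \left(-6 + l\right)}$)
$h{\left(s,B \right)} = -27$ ($h{\left(s,B \right)} = - 9 \left(4 - 1\right) = \left(-9\right) 3 = -27$)
$\left(\left(-4\right) 5 + h{\left(-3,1 \right)}\right) + n{\left(-2,-2 \right)} 45 = \left(\left(-4\right) 5 - 27\right) + \frac{-2 + \frac{1}{3} \left(-2\right)}{-6 - 2} \cdot 45 = \left(-20 - 27\right) + \frac{-2 - \frac{2}{3}}{-8} \cdot 45 = -47 + \left(- \frac{1}{8}\right) \left(- \frac{8}{3}\right) 45 = -47 + \frac{1}{3} \cdot 45 = -47 + 15 = -32$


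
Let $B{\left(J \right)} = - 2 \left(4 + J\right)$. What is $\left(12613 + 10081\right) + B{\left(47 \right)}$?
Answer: $22592$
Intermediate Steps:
$B{\left(J \right)} = -8 - 2 J$
$\left(12613 + 10081\right) + B{\left(47 \right)} = \left(12613 + 10081\right) - 102 = 22694 - 102 = 22592$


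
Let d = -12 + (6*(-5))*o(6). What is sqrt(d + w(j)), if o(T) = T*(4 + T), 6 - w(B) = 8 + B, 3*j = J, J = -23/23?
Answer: I*sqrt(16323)/3 ≈ 42.587*I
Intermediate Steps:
J = -1 (J = -23*1/23 = -1)
j = -1/3 (j = (1/3)*(-1) = -1/3 ≈ -0.33333)
w(B) = -2 - B (w(B) = 6 - (8 + B) = 6 + (-8 - B) = -2 - B)
d = -1812 (d = -12 + (6*(-5))*(6*(4 + 6)) = -12 - 180*10 = -12 - 30*60 = -12 - 1800 = -1812)
sqrt(d + w(j)) = sqrt(-1812 + (-2 - 1*(-1/3))) = sqrt(-1812 + (-2 + 1/3)) = sqrt(-1812 - 5/3) = sqrt(-5441/3) = I*sqrt(16323)/3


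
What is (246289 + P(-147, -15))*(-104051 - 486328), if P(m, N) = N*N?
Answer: -145536688806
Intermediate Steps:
P(m, N) = N**2
(246289 + P(-147, -15))*(-104051 - 486328) = (246289 + (-15)**2)*(-104051 - 486328) = (246289 + 225)*(-590379) = 246514*(-590379) = -145536688806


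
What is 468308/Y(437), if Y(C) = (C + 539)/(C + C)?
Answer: 51162649/122 ≈ 4.1937e+5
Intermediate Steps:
Y(C) = (539 + C)/(2*C) (Y(C) = (539 + C)/((2*C)) = (539 + C)*(1/(2*C)) = (539 + C)/(2*C))
468308/Y(437) = 468308/(((½)*(539 + 437)/437)) = 468308/(((½)*(1/437)*976)) = 468308/(488/437) = 468308*(437/488) = 51162649/122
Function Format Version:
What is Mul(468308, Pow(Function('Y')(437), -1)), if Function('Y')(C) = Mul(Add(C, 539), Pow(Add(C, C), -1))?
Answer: Rational(51162649, 122) ≈ 4.1937e+5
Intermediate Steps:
Function('Y')(C) = Mul(Rational(1, 2), Pow(C, -1), Add(539, C)) (Function('Y')(C) = Mul(Add(539, C), Pow(Mul(2, C), -1)) = Mul(Add(539, C), Mul(Rational(1, 2), Pow(C, -1))) = Mul(Rational(1, 2), Pow(C, -1), Add(539, C)))
Mul(468308, Pow(Function('Y')(437), -1)) = Mul(468308, Pow(Mul(Rational(1, 2), Pow(437, -1), Add(539, 437)), -1)) = Mul(468308, Pow(Mul(Rational(1, 2), Rational(1, 437), 976), -1)) = Mul(468308, Pow(Rational(488, 437), -1)) = Mul(468308, Rational(437, 488)) = Rational(51162649, 122)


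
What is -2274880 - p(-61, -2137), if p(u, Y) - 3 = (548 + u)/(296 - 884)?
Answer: -1337630717/588 ≈ -2.2749e+6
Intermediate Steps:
p(u, Y) = 304/147 - u/588 (p(u, Y) = 3 + (548 + u)/(296 - 884) = 3 + (548 + u)/(-588) = 3 + (548 + u)*(-1/588) = 3 + (-137/147 - u/588) = 304/147 - u/588)
-2274880 - p(-61, -2137) = -2274880 - (304/147 - 1/588*(-61)) = -2274880 - (304/147 + 61/588) = -2274880 - 1*1277/588 = -2274880 - 1277/588 = -1337630717/588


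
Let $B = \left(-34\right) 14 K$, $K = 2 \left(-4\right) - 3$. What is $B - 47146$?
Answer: $-41910$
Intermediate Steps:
$K = -11$ ($K = -8 - 3 = -11$)
$B = 5236$ ($B = \left(-34\right) 14 \left(-11\right) = \left(-476\right) \left(-11\right) = 5236$)
$B - 47146 = 5236 - 47146 = -41910$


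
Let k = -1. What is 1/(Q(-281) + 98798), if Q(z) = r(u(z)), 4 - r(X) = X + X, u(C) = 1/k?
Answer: 1/98804 ≈ 1.0121e-5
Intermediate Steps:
u(C) = -1 (u(C) = 1/(-1) = -1)
r(X) = 4 - 2*X (r(X) = 4 - (X + X) = 4 - 2*X)
Q(z) = 6 (Q(z) = 4 - 2*(-1) = 4 + 2 = 6)
1/(Q(-281) + 98798) = 1/(6 + 98798) = 1/98804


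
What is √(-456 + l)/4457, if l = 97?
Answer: I*√359/4457 ≈ 0.0042511*I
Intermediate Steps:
√(-456 + l)/4457 = √(-456 + 97)/4457 = √(-359)*(1/4457) = (I*√359)*(1/4457) = I*√359/4457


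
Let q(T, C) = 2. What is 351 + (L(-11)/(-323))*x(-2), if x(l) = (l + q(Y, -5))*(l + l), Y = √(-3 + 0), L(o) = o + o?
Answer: 351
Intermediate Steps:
L(o) = 2*o
Y = I*√3 (Y = √(-3) = I*√3 ≈ 1.732*I)
x(l) = 2*l*(2 + l) (x(l) = (l + 2)*(l + l) = (2 + l)*(2*l) = 2*l*(2 + l))
351 + (L(-11)/(-323))*x(-2) = 351 + ((2*(-11))/(-323))*(2*(-2)*(2 - 2)) = 351 + (-22*(-1/323))*(2*(-2)*0) = 351 + (22/323)*0 = 351 + 0 = 351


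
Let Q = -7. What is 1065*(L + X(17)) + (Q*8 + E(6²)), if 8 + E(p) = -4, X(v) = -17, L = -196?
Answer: -226913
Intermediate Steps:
E(p) = -12 (E(p) = -8 - 4 = -12)
1065*(L + X(17)) + (Q*8 + E(6²)) = 1065*(-196 - 17) + (-7*8 - 12) = 1065*(-213) + (-56 - 12) = -226845 - 68 = -226913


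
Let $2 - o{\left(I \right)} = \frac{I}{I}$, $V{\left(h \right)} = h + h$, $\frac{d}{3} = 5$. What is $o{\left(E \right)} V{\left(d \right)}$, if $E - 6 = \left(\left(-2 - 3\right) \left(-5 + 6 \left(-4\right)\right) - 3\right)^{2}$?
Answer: $30$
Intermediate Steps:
$d = 15$ ($d = 3 \cdot 5 = 15$)
$V{\left(h \right)} = 2 h$
$E = 20170$ ($E = 6 + \left(\left(-2 - 3\right) \left(-5 + 6 \left(-4\right)\right) - 3\right)^{2} = 6 + \left(- 5 \left(-5 - 24\right) - 3\right)^{2} = 6 + \left(\left(-5\right) \left(-29\right) - 3\right)^{2} = 6 + \left(145 - 3\right)^{2} = 6 + 142^{2} = 6 + 20164 = 20170$)
$o{\left(I \right)} = 1$ ($o{\left(I \right)} = 2 - \frac{I}{I} = 2 - 1 = 1$)
$o{\left(E \right)} V{\left(d \right)} = 1 \cdot 2 \cdot 15 = 1 \cdot 30 = 30$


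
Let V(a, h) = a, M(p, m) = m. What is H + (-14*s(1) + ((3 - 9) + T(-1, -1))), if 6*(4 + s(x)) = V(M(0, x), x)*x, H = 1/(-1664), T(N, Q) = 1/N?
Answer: 232957/4992 ≈ 46.666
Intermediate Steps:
H = -1/1664 ≈ -0.00060096
s(x) = -4 + x**2/6 (s(x) = -4 + (x*x)/6 = -4 + x**2/6)
H + (-14*s(1) + ((3 - 9) + T(-1, -1))) = -1/1664 + (-14*(-4 + (1/6)*1**2) + ((3 - 9) + 1/(-1))) = -1/1664 + (-14*(-4 + (1/6)*1) + (-6 - 1)) = -1/1664 + (-14*(-4 + 1/6) - 7) = -1/1664 + (-14*(-23/6) - 7) = -1/1664 + (161/3 - 7) = -1/1664 + 140/3 = 232957/4992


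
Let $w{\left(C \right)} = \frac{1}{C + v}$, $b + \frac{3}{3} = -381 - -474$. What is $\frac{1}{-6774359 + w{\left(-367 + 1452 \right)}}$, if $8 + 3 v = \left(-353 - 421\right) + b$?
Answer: $- \frac{855}{5792076944} \approx -1.4762 \cdot 10^{-7}$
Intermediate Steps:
$b = 92$ ($b = -1 - -93 = -1 + \left(-381 + 474\right) = -1 + 93 = 92$)
$v = -230$ ($v = - \frac{8}{3} + \frac{\left(-353 - 421\right) + 92}{3} = - \frac{8}{3} + \frac{-774 + 92}{3} = - \frac{8}{3} + \frac{1}{3} \left(-682\right) = - \frac{8}{3} - \frac{682}{3} = -230$)
$w{\left(C \right)} = \frac{1}{-230 + C}$ ($w{\left(C \right)} = \frac{1}{C - 230} = \frac{1}{-230 + C}$)
$\frac{1}{-6774359 + w{\left(-367 + 1452 \right)}} = \frac{1}{-6774359 + \frac{1}{-230 + \left(-367 + 1452\right)}} = \frac{1}{-6774359 + \frac{1}{-230 + 1085}} = \frac{1}{-6774359 + \frac{1}{855}} = \frac{1}{- \frac{5792076944}{855}} = - \frac{855}{5792076944}$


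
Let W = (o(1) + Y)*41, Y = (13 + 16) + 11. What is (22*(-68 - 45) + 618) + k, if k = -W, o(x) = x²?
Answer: -3549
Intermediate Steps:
Y = 40 (Y = 29 + 11 = 40)
W = 1681 (W = (1² + 40)*41 = (1 + 40)*41 = 41*41 = 1681)
k = -1681 (k = -1*1681 = -1681)
(22*(-68 - 45) + 618) + k = (22*(-68 - 45) + 618) - 1681 = (22*(-113) + 618) - 1681 = (-2486 + 618) - 1681 = -1868 - 1681 = -3549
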